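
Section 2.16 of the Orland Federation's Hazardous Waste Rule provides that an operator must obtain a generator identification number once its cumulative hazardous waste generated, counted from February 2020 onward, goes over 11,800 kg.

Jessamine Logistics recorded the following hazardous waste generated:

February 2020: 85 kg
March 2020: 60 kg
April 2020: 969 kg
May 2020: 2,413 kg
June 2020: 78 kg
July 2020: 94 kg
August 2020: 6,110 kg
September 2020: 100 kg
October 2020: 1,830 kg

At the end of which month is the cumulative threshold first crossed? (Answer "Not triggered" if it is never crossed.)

Through February 2020: 85 kg
Through March 2020: 145 kg
Through April 2020: 1,114 kg
Through May 2020: 3,527 kg
Through June 2020: 3,605 kg
Through July 2020: 3,699 kg
Through August 2020: 9,809 kg
Through September 2020: 9,909 kg
Through October 2020: 11,739 kg
Final cumulative total 11,739 kg ≤ 11,800 kg; the threshold is never exceeded.

Not triggered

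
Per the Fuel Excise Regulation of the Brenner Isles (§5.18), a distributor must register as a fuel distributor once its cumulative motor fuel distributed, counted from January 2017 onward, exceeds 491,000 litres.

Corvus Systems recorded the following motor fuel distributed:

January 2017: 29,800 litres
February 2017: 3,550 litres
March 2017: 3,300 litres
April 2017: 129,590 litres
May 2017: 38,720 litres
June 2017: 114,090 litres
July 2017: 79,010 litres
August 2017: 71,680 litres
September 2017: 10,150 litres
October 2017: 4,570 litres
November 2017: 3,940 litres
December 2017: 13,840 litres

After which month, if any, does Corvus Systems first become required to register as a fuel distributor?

Through January 2017: 29,800 litres
Through February 2017: 33,350 litres
Through March 2017: 36,650 litres
Through April 2017: 166,240 litres
Through May 2017: 204,960 litres
Through June 2017: 319,050 litres
Through July 2017: 398,060 litres
Through August 2017: 469,740 litres
Through September 2017: 479,890 litres
Through October 2017: 484,460 litres
Through November 2017: 488,400 litres
Through December 2017: 502,240 litres ← exceeds threshold

December 2017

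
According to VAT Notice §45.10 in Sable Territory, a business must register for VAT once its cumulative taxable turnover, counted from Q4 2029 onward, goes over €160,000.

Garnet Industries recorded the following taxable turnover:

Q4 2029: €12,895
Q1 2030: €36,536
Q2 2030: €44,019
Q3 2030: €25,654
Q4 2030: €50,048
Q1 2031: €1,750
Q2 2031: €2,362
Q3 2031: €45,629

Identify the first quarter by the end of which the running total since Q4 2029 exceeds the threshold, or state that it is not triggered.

Through Q4 2029: €12,895
Through Q1 2030: €49,431
Through Q2 2030: €93,450
Through Q3 2030: €119,104
Through Q4 2030: €169,152 ← exceeds threshold

Q4 2030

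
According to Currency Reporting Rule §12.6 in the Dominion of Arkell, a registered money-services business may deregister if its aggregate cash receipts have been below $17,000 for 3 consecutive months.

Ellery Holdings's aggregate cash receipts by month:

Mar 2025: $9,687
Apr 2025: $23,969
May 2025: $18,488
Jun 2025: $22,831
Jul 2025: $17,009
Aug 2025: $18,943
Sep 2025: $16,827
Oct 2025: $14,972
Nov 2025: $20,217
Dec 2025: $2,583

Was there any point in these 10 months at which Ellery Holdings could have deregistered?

No

Months below $17,000: Mar 2025, Sep 2025, Oct 2025, Dec 2025.
Longest run of consecutive months below the threshold: 2.
2 < 3, so Ellery Holdings never became eligible.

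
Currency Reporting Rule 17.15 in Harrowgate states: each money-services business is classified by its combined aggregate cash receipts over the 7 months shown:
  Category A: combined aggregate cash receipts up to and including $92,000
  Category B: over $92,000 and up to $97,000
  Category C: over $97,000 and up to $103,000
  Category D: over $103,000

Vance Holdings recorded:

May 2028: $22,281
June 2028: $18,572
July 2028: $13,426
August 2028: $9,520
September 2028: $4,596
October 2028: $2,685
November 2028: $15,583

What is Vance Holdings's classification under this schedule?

Combined aggregate cash receipts: $22,281 + $18,572 + $13,426 + $9,520 + $4,596 + $2,685 + $15,583 = $86,663.
$86,663 ≤ $92,000, so Category A applies.

Category A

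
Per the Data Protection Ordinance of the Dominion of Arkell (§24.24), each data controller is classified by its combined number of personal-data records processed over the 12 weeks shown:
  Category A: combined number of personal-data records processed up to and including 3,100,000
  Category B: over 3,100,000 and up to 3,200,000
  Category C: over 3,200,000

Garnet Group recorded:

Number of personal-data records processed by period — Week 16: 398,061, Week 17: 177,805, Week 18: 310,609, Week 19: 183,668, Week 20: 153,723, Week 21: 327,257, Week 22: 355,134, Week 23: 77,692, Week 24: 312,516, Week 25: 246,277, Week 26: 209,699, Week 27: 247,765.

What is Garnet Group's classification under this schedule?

Combined number of personal-data records processed: 398,061 + 177,805 + 310,609 + 183,668 + 153,723 + 327,257 + 355,134 + 77,692 + 312,516 + 246,277 + 209,699 + 247,765 = 3,000,206.
3,000,206 ≤ 3,100,000, so Category A applies.

Category A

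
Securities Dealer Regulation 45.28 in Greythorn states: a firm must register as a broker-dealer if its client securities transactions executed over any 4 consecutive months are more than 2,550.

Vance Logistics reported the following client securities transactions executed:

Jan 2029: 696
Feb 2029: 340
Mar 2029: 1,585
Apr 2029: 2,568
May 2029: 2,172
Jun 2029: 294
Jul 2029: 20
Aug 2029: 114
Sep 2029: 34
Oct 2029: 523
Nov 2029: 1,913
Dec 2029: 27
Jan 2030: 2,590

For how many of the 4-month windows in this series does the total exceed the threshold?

Jan 2029–Apr 2029: 696 + 340 + 1,585 + 2,568 = 5,189 (over)
Feb 2029–May 2029: 340 + 1,585 + 2,568 + 2,172 = 6,665 (over)
Mar 2029–Jun 2029: 1,585 + 2,568 + 2,172 + 294 = 6,619 (over)
Apr 2029–Jul 2029: 2,568 + 2,172 + 294 + 20 = 5,054 (over)
May 2029–Aug 2029: 2,172 + 294 + 20 + 114 = 2,600 (over)
Jun 2029–Sep 2029: 294 + 20 + 114 + 34 = 462 (under)
Jul 2029–Oct 2029: 20 + 114 + 34 + 523 = 691 (under)
Aug 2029–Nov 2029: 114 + 34 + 523 + 1,913 = 2,584 (over)
Sep 2029–Dec 2029: 34 + 523 + 1,913 + 27 = 2,497 (under)
Oct 2029–Jan 2030: 523 + 1,913 + 27 + 2,590 = 5,053 (over)
7 windows exceed the threshold.

7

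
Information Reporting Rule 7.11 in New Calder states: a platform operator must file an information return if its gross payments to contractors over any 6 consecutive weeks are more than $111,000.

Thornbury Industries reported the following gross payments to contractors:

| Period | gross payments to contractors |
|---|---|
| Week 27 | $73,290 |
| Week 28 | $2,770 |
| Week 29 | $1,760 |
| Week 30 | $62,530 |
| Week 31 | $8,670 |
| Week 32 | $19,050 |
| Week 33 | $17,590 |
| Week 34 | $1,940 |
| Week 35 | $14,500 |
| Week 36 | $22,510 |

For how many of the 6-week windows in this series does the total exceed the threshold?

Week 27–Week 32: $73,290 + $2,770 + $1,760 + $62,530 + $8,670 + $19,050 = $168,070 (over)
Week 28–Week 33: $2,770 + $1,760 + $62,530 + $8,670 + $19,050 + $17,590 = $112,370 (over)
Week 29–Week 34: $1,760 + $62,530 + $8,670 + $19,050 + $17,590 + $1,940 = $111,540 (over)
Week 30–Week 35: $62,530 + $8,670 + $19,050 + $17,590 + $1,940 + $14,500 = $124,280 (over)
Week 31–Week 36: $8,670 + $19,050 + $17,590 + $1,940 + $14,500 + $22,510 = $84,260 (under)
4 windows exceed the threshold.

4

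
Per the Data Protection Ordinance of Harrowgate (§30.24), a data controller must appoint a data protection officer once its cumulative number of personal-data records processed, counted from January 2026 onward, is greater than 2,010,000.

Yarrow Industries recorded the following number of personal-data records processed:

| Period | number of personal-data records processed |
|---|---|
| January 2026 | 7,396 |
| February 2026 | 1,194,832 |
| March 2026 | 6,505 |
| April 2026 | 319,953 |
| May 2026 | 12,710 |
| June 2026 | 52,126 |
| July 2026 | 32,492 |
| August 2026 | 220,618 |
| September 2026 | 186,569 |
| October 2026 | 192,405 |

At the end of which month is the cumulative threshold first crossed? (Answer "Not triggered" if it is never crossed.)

September 2026

Through January 2026: 7,396
Through February 2026: 1,202,228
Through March 2026: 1,208,733
Through April 2026: 1,528,686
Through May 2026: 1,541,396
Through June 2026: 1,593,522
Through July 2026: 1,626,014
Through August 2026: 1,846,632
Through September 2026: 2,033,201 ← exceeds threshold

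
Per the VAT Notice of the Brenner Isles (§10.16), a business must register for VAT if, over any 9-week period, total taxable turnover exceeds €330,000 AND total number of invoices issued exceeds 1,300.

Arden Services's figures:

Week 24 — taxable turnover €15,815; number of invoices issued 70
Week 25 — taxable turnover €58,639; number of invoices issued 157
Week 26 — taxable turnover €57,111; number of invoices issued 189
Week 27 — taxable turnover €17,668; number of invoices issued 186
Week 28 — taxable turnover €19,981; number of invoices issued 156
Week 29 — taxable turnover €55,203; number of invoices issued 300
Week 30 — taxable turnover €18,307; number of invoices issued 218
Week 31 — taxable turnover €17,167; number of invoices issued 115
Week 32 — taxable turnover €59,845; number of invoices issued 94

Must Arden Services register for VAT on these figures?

No

Total taxable turnover: €15,815 + €58,639 + €57,111 + €17,668 + €19,981 + €55,203 + €18,307 + €17,167 + €59,845 = €319,736 (≤ €330,000).
Total number of invoices issued: 70 + 157 + 189 + 186 + 156 + 300 + 218 + 115 + 94 = 1,485 (> 1,300).
The test is 'and': the rule requires both, and at least one is not exceeded.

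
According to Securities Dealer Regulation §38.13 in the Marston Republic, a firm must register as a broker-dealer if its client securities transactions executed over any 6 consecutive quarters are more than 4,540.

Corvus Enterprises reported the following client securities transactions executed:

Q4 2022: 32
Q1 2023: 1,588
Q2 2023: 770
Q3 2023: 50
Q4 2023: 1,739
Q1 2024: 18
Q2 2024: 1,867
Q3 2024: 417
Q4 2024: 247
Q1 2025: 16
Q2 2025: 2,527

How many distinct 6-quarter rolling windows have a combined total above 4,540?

3

Q4 2022–Q1 2024: 32 + 1,588 + 770 + 50 + 1,739 + 18 = 4,197 (under)
Q1 2023–Q2 2024: 1,588 + 770 + 50 + 1,739 + 18 + 1,867 = 6,032 (over)
Q2 2023–Q3 2024: 770 + 50 + 1,739 + 18 + 1,867 + 417 = 4,861 (over)
Q3 2023–Q4 2024: 50 + 1,739 + 18 + 1,867 + 417 + 247 = 4,338 (under)
Q4 2023–Q1 2025: 1,739 + 18 + 1,867 + 417 + 247 + 16 = 4,304 (under)
Q1 2024–Q2 2025: 18 + 1,867 + 417 + 247 + 16 + 2,527 = 5,092 (over)
3 windows exceed the threshold.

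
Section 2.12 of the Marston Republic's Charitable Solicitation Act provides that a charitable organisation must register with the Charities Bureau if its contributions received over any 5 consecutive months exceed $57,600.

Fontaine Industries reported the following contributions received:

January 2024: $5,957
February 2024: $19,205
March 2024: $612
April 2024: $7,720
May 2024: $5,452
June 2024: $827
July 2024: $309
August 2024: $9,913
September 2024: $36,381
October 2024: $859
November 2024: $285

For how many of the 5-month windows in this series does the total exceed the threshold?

January 2024–May 2024: $5,957 + $19,205 + $612 + $7,720 + $5,452 = $38,946 (under)
February 2024–June 2024: $19,205 + $612 + $7,720 + $5,452 + $827 = $33,816 (under)
March 2024–July 2024: $612 + $7,720 + $5,452 + $827 + $309 = $14,920 (under)
April 2024–August 2024: $7,720 + $5,452 + $827 + $309 + $9,913 = $24,221 (under)
May 2024–September 2024: $5,452 + $827 + $309 + $9,913 + $36,381 = $52,882 (under)
June 2024–October 2024: $827 + $309 + $9,913 + $36,381 + $859 = $48,289 (under)
July 2024–November 2024: $309 + $9,913 + $36,381 + $859 + $285 = $47,747 (under)
0 windows exceed the threshold.

0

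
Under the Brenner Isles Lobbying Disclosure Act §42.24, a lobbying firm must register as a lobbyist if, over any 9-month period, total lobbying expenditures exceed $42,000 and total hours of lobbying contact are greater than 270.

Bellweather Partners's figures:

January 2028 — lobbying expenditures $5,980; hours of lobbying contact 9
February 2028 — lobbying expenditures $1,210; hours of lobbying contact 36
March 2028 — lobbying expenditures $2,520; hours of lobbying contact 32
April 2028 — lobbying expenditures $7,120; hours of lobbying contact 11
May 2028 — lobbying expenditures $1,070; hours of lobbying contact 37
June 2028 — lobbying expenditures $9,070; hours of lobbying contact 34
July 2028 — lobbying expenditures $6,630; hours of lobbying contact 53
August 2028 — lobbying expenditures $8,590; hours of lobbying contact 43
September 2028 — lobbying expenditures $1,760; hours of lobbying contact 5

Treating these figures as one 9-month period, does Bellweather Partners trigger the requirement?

No

Total lobbying expenditures: $5,980 + $1,210 + $2,520 + $7,120 + $1,070 + $9,070 + $6,630 + $8,590 + $1,760 = $43,950 (> $42,000).
Total hours of lobbying contact: 9 + 36 + 32 + 11 + 37 + 34 + 53 + 43 + 5 = 260 (≤ 270).
The test is 'and': the rule requires both, and at least one is not exceeded.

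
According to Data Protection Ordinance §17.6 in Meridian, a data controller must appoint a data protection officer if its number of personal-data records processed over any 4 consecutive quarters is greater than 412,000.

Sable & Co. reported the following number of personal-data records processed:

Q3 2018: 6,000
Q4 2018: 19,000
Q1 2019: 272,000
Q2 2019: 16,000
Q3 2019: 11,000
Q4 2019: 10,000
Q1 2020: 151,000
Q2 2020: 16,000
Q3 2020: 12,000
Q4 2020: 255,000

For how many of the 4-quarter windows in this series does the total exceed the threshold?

1

Q3 2018–Q2 2019: 6,000 + 19,000 + 272,000 + 16,000 = 313,000 (under)
Q4 2018–Q3 2019: 19,000 + 272,000 + 16,000 + 11,000 = 318,000 (under)
Q1 2019–Q4 2019: 272,000 + 16,000 + 11,000 + 10,000 = 309,000 (under)
Q2 2019–Q1 2020: 16,000 + 11,000 + 10,000 + 151,000 = 188,000 (under)
Q3 2019–Q2 2020: 11,000 + 10,000 + 151,000 + 16,000 = 188,000 (under)
Q4 2019–Q3 2020: 10,000 + 151,000 + 16,000 + 12,000 = 189,000 (under)
Q1 2020–Q4 2020: 151,000 + 16,000 + 12,000 + 255,000 = 434,000 (over)
1 window exceeds the threshold.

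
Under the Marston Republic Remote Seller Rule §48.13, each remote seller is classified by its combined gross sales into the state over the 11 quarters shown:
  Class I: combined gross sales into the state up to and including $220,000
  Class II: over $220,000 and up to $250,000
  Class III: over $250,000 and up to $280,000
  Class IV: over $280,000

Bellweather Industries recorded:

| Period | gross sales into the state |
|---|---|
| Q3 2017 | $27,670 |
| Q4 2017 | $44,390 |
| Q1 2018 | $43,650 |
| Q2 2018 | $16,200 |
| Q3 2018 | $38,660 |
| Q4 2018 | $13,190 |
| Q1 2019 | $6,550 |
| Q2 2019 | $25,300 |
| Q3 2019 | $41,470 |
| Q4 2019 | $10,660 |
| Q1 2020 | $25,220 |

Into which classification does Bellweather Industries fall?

Combined gross sales into the state: $27,670 + $44,390 + $43,650 + $16,200 + $38,660 + $13,190 + $6,550 + $25,300 + $41,470 + $10,660 + $25,220 = $292,960.
$292,960 > $280,000, so Class IV applies.

Class IV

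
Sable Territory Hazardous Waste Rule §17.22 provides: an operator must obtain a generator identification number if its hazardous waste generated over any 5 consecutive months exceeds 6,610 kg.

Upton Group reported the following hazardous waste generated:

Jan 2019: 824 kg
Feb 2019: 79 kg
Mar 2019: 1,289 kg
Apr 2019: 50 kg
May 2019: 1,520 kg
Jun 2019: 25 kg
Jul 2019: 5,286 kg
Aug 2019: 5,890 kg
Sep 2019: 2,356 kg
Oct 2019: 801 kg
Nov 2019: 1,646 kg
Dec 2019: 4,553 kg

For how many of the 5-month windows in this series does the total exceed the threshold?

Jan 2019–May 2019: 824 kg + 79 kg + 1,289 kg + 50 kg + 1,520 kg = 3,762 kg (under)
Feb 2019–Jun 2019: 79 kg + 1,289 kg + 50 kg + 1,520 kg + 25 kg = 2,963 kg (under)
Mar 2019–Jul 2019: 1,289 kg + 50 kg + 1,520 kg + 25 kg + 5,286 kg = 8,170 kg (over)
Apr 2019–Aug 2019: 50 kg + 1,520 kg + 25 kg + 5,286 kg + 5,890 kg = 12,771 kg (over)
May 2019–Sep 2019: 1,520 kg + 25 kg + 5,286 kg + 5,890 kg + 2,356 kg = 15,077 kg (over)
Jun 2019–Oct 2019: 25 kg + 5,286 kg + 5,890 kg + 2,356 kg + 801 kg = 14,358 kg (over)
Jul 2019–Nov 2019: 5,286 kg + 5,890 kg + 2,356 kg + 801 kg + 1,646 kg = 15,979 kg (over)
Aug 2019–Dec 2019: 5,890 kg + 2,356 kg + 801 kg + 1,646 kg + 4,553 kg = 15,246 kg (over)
6 windows exceed the threshold.

6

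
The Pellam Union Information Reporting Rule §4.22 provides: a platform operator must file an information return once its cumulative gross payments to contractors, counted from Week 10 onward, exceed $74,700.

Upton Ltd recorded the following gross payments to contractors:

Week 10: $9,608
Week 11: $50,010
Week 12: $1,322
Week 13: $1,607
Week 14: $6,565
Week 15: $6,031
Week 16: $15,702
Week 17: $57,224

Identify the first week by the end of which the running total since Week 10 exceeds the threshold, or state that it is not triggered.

Through Week 10: $9,608
Through Week 11: $59,618
Through Week 12: $60,940
Through Week 13: $62,547
Through Week 14: $69,112
Through Week 15: $75,143 ← exceeds threshold

Week 15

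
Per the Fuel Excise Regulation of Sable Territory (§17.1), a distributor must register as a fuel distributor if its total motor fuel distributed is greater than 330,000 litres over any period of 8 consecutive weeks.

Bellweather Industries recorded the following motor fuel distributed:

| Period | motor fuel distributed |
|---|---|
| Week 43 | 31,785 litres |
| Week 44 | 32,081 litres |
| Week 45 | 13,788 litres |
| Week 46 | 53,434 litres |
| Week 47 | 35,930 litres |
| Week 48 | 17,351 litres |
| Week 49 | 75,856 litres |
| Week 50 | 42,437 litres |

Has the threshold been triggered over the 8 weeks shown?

Total motor fuel distributed: 31,785 litres + 32,081 litres + 13,788 litres + 53,434 litres + 35,930 litres + 17,351 litres + 75,856 litres + 42,437 litres = 302,662 litres.
302,662 litres ≤ 330,000 litres, so the threshold is not exceeded.

No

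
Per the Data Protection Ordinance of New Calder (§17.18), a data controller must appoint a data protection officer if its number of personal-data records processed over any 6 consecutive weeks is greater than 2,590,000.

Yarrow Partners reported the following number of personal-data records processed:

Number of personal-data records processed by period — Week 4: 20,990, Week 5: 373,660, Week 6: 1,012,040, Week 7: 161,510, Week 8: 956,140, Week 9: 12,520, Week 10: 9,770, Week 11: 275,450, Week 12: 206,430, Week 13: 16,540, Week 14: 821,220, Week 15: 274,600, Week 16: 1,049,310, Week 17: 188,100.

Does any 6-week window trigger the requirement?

Yes

Week 4–Week 9: 20,990 + 373,660 + 1,012,040 + 161,510 + 956,140 + 12,520 = 2,536,860 (under)
Week 5–Week 10: 373,660 + 1,012,040 + 161,510 + 956,140 + 12,520 + 9,770 = 2,525,640 (under)
Week 6–Week 11: 1,012,040 + 161,510 + 956,140 + 12,520 + 9,770 + 275,450 = 2,427,430 (under)
Week 7–Week 12: 161,510 + 956,140 + 12,520 + 9,770 + 275,450 + 206,430 = 1,621,820 (under)
Week 8–Week 13: 956,140 + 12,520 + 9,770 + 275,450 + 206,430 + 16,540 = 1,476,850 (under)
Week 9–Week 14: 12,520 + 9,770 + 275,450 + 206,430 + 16,540 + 821,220 = 1,341,930 (under)
Week 10–Week 15: 9,770 + 275,450 + 206,430 + 16,540 + 821,220 + 274,600 = 1,604,010 (under)
Week 11–Week 16: 275,450 + 206,430 + 16,540 + 821,220 + 274,600 + 1,049,310 = 2,643,550 (over)
Week 12–Week 17: 206,430 + 16,540 + 821,220 + 274,600 + 1,049,310 + 188,100 = 2,556,200 (under)
At least one window exceeds 2,590,000.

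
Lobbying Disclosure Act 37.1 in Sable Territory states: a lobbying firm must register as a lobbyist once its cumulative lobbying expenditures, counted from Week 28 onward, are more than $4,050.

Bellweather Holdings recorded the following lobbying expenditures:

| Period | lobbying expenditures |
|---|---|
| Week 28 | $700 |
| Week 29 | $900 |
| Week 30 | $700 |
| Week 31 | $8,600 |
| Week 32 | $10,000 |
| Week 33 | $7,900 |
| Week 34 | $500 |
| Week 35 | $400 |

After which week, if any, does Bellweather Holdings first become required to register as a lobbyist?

Week 31

Through Week 28: $700
Through Week 29: $1,600
Through Week 30: $2,300
Through Week 31: $10,900 ← exceeds threshold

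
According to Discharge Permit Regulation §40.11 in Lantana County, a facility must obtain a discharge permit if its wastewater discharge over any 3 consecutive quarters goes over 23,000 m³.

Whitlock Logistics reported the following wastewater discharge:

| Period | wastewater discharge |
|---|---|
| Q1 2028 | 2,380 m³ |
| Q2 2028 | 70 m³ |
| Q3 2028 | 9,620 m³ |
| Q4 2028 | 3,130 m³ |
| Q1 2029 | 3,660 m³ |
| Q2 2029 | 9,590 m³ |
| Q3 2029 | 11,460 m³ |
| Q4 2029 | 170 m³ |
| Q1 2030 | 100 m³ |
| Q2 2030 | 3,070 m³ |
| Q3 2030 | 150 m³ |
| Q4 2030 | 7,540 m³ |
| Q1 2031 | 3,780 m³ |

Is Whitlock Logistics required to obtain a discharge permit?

Q1 2028–Q3 2028: 2,380 m³ + 70 m³ + 9,620 m³ = 12,070 m³ (under)
Q2 2028–Q4 2028: 70 m³ + 9,620 m³ + 3,130 m³ = 12,820 m³ (under)
Q3 2028–Q1 2029: 9,620 m³ + 3,130 m³ + 3,660 m³ = 16,410 m³ (under)
Q4 2028–Q2 2029: 3,130 m³ + 3,660 m³ + 9,590 m³ = 16,380 m³ (under)
Q1 2029–Q3 2029: 3,660 m³ + 9,590 m³ + 11,460 m³ = 24,710 m³ (over)
Q2 2029–Q4 2029: 9,590 m³ + 11,460 m³ + 170 m³ = 21,220 m³ (under)
Q3 2029–Q1 2030: 11,460 m³ + 170 m³ + 100 m³ = 11,730 m³ (under)
Q4 2029–Q2 2030: 170 m³ + 100 m³ + 3,070 m³ = 3,340 m³ (under)
Q1 2030–Q3 2030: 100 m³ + 3,070 m³ + 150 m³ = 3,320 m³ (under)
Q2 2030–Q4 2030: 3,070 m³ + 150 m³ + 7,540 m³ = 10,760 m³ (under)
Q3 2030–Q1 2031: 150 m³ + 7,540 m³ + 3,780 m³ = 11,470 m³ (under)
At least one window exceeds 23,000 m³.

Yes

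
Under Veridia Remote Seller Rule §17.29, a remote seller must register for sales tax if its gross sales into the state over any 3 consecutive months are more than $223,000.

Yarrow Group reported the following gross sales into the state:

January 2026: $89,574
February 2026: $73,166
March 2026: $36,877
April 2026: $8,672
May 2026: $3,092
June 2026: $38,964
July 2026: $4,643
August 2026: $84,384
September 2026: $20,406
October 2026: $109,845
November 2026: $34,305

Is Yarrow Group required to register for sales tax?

January 2026–March 2026: $89,574 + $73,166 + $36,877 = $199,617 (under)
February 2026–April 2026: $73,166 + $36,877 + $8,672 = $118,715 (under)
March 2026–May 2026: $36,877 + $8,672 + $3,092 = $48,641 (under)
April 2026–June 2026: $8,672 + $3,092 + $38,964 = $50,728 (under)
May 2026–July 2026: $3,092 + $38,964 + $4,643 = $46,699 (under)
June 2026–August 2026: $38,964 + $4,643 + $84,384 = $127,991 (under)
July 2026–September 2026: $4,643 + $84,384 + $20,406 = $109,433 (under)
August 2026–October 2026: $84,384 + $20,406 + $109,845 = $214,635 (under)
September 2026–November 2026: $20,406 + $109,845 + $34,305 = $164,556 (under)
No window exceeds $223,000.

No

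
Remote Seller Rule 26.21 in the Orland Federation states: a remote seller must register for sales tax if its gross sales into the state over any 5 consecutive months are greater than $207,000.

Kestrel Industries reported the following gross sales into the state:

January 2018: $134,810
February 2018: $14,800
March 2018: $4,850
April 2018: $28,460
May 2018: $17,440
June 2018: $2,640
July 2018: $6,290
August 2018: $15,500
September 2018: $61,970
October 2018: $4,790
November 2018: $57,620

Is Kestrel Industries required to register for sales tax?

January 2018–May 2018: $134,810 + $14,800 + $4,850 + $28,460 + $17,440 = $200,360 (under)
February 2018–June 2018: $14,800 + $4,850 + $28,460 + $17,440 + $2,640 = $68,190 (under)
March 2018–July 2018: $4,850 + $28,460 + $17,440 + $2,640 + $6,290 = $59,680 (under)
April 2018–August 2018: $28,460 + $17,440 + $2,640 + $6,290 + $15,500 = $70,330 (under)
May 2018–September 2018: $17,440 + $2,640 + $6,290 + $15,500 + $61,970 = $103,840 (under)
June 2018–October 2018: $2,640 + $6,290 + $15,500 + $61,970 + $4,790 = $91,190 (under)
July 2018–November 2018: $6,290 + $15,500 + $61,970 + $4,790 + $57,620 = $146,170 (under)
No window exceeds $207,000.

No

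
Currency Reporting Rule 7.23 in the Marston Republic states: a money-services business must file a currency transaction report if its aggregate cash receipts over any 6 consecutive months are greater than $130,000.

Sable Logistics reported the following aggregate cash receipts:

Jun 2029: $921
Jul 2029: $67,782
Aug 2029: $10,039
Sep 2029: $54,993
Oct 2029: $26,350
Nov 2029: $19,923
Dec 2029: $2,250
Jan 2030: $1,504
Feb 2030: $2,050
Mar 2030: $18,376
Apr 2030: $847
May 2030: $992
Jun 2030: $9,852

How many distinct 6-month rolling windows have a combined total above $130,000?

2

Jun 2029–Nov 2029: $921 + $67,782 + $10,039 + $54,993 + $26,350 + $19,923 = $180,008 (over)
Jul 2029–Dec 2029: $67,782 + $10,039 + $54,993 + $26,350 + $19,923 + $2,250 = $181,337 (over)
Aug 2029–Jan 2030: $10,039 + $54,993 + $26,350 + $19,923 + $2,250 + $1,504 = $115,059 (under)
Sep 2029–Feb 2030: $54,993 + $26,350 + $19,923 + $2,250 + $1,504 + $2,050 = $107,070 (under)
Oct 2029–Mar 2030: $26,350 + $19,923 + $2,250 + $1,504 + $2,050 + $18,376 = $70,453 (under)
Nov 2029–Apr 2030: $19,923 + $2,250 + $1,504 + $2,050 + $18,376 + $847 = $44,950 (under)
Dec 2029–May 2030: $2,250 + $1,504 + $2,050 + $18,376 + $847 + $992 = $26,019 (under)
Jan 2030–Jun 2030: $1,504 + $2,050 + $18,376 + $847 + $992 + $9,852 = $33,621 (under)
2 windows exceed the threshold.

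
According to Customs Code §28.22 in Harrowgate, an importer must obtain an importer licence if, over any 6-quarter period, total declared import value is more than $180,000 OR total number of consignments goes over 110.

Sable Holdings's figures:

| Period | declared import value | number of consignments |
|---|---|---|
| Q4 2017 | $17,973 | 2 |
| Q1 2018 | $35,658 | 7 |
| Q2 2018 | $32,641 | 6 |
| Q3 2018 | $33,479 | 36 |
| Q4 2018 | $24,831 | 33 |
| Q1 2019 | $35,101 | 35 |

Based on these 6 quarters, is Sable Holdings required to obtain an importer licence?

Yes

Total declared import value: $17,973 + $35,658 + $32,641 + $33,479 + $24,831 + $35,101 = $179,683 (≤ $180,000).
Total number of consignments: 2 + 7 + 6 + 36 + 33 + 35 = 119 (> 110).
The test is 'or': at least one threshold is exceeded.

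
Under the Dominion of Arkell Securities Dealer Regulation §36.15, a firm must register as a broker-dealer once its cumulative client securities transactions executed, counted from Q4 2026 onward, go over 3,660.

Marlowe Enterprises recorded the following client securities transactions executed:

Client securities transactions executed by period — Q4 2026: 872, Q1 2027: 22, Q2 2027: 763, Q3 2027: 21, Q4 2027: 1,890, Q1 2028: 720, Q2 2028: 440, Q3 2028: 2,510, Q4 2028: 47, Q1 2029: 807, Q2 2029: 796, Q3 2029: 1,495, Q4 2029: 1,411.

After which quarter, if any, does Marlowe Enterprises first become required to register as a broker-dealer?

Q1 2028

Through Q4 2026: 872
Through Q1 2027: 894
Through Q2 2027: 1,657
Through Q3 2027: 1,678
Through Q4 2027: 3,568
Through Q1 2028: 4,288 ← exceeds threshold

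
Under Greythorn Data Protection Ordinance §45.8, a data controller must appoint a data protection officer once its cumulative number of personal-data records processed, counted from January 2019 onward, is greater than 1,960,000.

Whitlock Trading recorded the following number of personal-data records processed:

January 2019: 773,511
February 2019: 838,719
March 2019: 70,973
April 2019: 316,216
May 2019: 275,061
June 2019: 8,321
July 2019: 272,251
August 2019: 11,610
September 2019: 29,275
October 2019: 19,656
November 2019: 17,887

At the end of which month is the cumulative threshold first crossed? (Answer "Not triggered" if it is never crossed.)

April 2019

Through January 2019: 773,511
Through February 2019: 1,612,230
Through March 2019: 1,683,203
Through April 2019: 1,999,419 ← exceeds threshold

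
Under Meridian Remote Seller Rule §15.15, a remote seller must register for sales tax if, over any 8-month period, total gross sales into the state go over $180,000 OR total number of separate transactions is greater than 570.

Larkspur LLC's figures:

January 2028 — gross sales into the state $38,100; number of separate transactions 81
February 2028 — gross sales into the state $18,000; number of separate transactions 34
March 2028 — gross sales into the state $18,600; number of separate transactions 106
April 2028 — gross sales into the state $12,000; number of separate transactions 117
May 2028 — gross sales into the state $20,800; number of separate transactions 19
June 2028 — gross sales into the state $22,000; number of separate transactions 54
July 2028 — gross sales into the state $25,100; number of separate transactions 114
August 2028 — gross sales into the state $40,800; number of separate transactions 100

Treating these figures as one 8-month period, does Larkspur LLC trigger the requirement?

Total gross sales into the state: $38,100 + $18,000 + $18,600 + $12,000 + $20,800 + $22,000 + $25,100 + $40,800 = $195,400 (> $180,000).
Total number of separate transactions: 81 + 34 + 106 + 117 + 19 + 54 + 114 + 100 = 625 (> 570).
The test is 'or': at least one threshold is exceeded.

Yes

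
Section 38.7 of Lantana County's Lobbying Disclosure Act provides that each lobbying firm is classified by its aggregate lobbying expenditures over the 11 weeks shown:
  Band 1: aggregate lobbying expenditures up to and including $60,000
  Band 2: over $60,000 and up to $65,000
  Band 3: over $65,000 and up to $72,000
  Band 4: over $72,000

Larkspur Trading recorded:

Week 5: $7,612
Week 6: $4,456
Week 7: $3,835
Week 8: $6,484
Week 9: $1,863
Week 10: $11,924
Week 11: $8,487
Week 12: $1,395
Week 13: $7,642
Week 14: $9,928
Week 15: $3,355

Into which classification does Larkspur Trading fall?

Band 3

Aggregate lobbying expenditures: $7,612 + $4,456 + $3,835 + $6,484 + $1,863 + $11,924 + $8,487 + $1,395 + $7,642 + $9,928 + $3,355 = $66,981.
$65,000 < $66,981 ≤ $72,000, so Band 3 applies.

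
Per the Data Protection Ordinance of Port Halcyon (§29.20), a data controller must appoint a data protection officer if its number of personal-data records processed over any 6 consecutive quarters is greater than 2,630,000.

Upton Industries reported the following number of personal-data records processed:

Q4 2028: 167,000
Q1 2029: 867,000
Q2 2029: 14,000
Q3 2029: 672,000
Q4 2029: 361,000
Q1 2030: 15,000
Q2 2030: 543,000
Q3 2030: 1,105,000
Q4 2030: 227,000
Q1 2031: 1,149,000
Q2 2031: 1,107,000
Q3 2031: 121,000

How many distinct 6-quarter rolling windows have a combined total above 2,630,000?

Q4 2028–Q1 2030: 167,000 + 867,000 + 14,000 + 672,000 + 361,000 + 15,000 = 2,096,000 (under)
Q1 2029–Q2 2030: 867,000 + 14,000 + 672,000 + 361,000 + 15,000 + 543,000 = 2,472,000 (under)
Q2 2029–Q3 2030: 14,000 + 672,000 + 361,000 + 15,000 + 543,000 + 1,105,000 = 2,710,000 (over)
Q3 2029–Q4 2030: 672,000 + 361,000 + 15,000 + 543,000 + 1,105,000 + 227,000 = 2,923,000 (over)
Q4 2029–Q1 2031: 361,000 + 15,000 + 543,000 + 1,105,000 + 227,000 + 1,149,000 = 3,400,000 (over)
Q1 2030–Q2 2031: 15,000 + 543,000 + 1,105,000 + 227,000 + 1,149,000 + 1,107,000 = 4,146,000 (over)
Q2 2030–Q3 2031: 543,000 + 1,105,000 + 227,000 + 1,149,000 + 1,107,000 + 121,000 = 4,252,000 (over)
5 windows exceed the threshold.

5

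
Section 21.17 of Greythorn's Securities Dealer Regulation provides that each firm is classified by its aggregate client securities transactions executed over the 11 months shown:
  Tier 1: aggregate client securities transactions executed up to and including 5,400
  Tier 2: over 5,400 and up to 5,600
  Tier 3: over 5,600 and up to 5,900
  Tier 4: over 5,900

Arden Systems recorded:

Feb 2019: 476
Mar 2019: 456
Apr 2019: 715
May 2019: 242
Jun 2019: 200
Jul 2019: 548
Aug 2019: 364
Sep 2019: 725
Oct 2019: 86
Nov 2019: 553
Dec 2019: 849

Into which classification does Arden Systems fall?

Tier 1

Aggregate client securities transactions executed: 476 + 456 + 715 + 242 + 200 + 548 + 364 + 725 + 86 + 553 + 849 = 5,214.
5,214 ≤ 5,400, so Tier 1 applies.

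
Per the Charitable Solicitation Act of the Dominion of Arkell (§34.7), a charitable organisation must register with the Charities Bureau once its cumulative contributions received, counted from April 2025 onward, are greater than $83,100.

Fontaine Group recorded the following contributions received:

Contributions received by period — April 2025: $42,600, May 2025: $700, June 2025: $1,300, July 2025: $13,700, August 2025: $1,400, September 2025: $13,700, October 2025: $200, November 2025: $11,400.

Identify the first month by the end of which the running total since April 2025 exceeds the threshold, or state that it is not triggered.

November 2025

Through April 2025: $42,600
Through May 2025: $43,300
Through June 2025: $44,600
Through July 2025: $58,300
Through August 2025: $59,700
Through September 2025: $73,400
Through October 2025: $73,600
Through November 2025: $85,000 ← exceeds threshold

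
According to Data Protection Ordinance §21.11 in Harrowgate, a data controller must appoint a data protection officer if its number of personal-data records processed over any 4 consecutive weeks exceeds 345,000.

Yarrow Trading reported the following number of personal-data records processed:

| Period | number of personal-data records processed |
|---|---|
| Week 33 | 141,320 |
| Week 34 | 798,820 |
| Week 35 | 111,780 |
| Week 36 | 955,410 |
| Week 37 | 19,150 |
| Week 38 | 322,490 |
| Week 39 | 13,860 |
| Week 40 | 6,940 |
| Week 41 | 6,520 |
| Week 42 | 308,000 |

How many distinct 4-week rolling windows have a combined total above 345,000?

6

Week 33–Week 36: 141,320 + 798,820 + 111,780 + 955,410 = 2,007,330 (over)
Week 34–Week 37: 798,820 + 111,780 + 955,410 + 19,150 = 1,885,160 (over)
Week 35–Week 38: 111,780 + 955,410 + 19,150 + 322,490 = 1,408,830 (over)
Week 36–Week 39: 955,410 + 19,150 + 322,490 + 13,860 = 1,310,910 (over)
Week 37–Week 40: 19,150 + 322,490 + 13,860 + 6,940 = 362,440 (over)
Week 38–Week 41: 322,490 + 13,860 + 6,940 + 6,520 = 349,810 (over)
Week 39–Week 42: 13,860 + 6,940 + 6,520 + 308,000 = 335,320 (under)
6 windows exceed the threshold.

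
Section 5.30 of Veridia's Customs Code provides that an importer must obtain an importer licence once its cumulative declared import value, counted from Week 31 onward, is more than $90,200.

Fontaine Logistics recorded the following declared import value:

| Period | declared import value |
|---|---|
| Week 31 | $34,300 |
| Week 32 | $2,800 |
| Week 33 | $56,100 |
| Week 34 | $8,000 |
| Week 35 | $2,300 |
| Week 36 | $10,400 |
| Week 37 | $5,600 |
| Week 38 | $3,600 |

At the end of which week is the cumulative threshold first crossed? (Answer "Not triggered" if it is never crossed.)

Through Week 31: $34,300
Through Week 32: $37,100
Through Week 33: $93,200 ← exceeds threshold

Week 33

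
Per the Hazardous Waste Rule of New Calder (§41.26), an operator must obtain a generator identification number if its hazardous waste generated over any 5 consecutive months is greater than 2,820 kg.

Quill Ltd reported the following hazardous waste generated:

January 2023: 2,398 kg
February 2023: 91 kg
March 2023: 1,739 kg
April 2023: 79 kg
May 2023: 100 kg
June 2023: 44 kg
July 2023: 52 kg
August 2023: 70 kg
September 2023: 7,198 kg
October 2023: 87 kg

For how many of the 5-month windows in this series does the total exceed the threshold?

3

January 2023–May 2023: 2,398 kg + 91 kg + 1,739 kg + 79 kg + 100 kg = 4,407 kg (over)
February 2023–June 2023: 91 kg + 1,739 kg + 79 kg + 100 kg + 44 kg = 2,053 kg (under)
March 2023–July 2023: 1,739 kg + 79 kg + 100 kg + 44 kg + 52 kg = 2,014 kg (under)
April 2023–August 2023: 79 kg + 100 kg + 44 kg + 52 kg + 70 kg = 345 kg (under)
May 2023–September 2023: 100 kg + 44 kg + 52 kg + 70 kg + 7,198 kg = 7,464 kg (over)
June 2023–October 2023: 44 kg + 52 kg + 70 kg + 7,198 kg + 87 kg = 7,451 kg (over)
3 windows exceed the threshold.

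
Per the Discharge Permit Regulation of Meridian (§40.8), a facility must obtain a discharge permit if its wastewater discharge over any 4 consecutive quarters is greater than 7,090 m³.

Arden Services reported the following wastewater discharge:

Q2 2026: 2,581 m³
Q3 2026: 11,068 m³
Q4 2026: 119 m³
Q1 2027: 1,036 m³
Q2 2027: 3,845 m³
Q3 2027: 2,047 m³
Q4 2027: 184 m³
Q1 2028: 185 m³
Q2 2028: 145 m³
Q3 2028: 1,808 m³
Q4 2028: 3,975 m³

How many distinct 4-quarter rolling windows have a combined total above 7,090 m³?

3

Q2 2026–Q1 2027: 2,581 m³ + 11,068 m³ + 119 m³ + 1,036 m³ = 14,804 m³ (over)
Q3 2026–Q2 2027: 11,068 m³ + 119 m³ + 1,036 m³ + 3,845 m³ = 16,068 m³ (over)
Q4 2026–Q3 2027: 119 m³ + 1,036 m³ + 3,845 m³ + 2,047 m³ = 7,047 m³ (under)
Q1 2027–Q4 2027: 1,036 m³ + 3,845 m³ + 2,047 m³ + 184 m³ = 7,112 m³ (over)
Q2 2027–Q1 2028: 3,845 m³ + 2,047 m³ + 184 m³ + 185 m³ = 6,261 m³ (under)
Q3 2027–Q2 2028: 2,047 m³ + 184 m³ + 185 m³ + 145 m³ = 2,561 m³ (under)
Q4 2027–Q3 2028: 184 m³ + 185 m³ + 145 m³ + 1,808 m³ = 2,322 m³ (under)
Q1 2028–Q4 2028: 185 m³ + 145 m³ + 1,808 m³ + 3,975 m³ = 6,113 m³ (under)
3 windows exceed the threshold.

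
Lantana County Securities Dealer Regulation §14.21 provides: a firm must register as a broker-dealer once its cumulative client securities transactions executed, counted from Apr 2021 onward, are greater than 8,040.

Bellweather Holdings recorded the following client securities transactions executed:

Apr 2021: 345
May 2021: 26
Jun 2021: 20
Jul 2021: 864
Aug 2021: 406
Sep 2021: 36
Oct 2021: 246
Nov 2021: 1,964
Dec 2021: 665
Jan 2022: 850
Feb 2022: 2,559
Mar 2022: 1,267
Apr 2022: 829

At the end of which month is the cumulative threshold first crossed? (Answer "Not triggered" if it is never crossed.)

Mar 2022

Through Apr 2021: 345
Through May 2021: 371
Through Jun 2021: 391
Through Jul 2021: 1,255
Through Aug 2021: 1,661
Through Sep 2021: 1,697
Through Oct 2021: 1,943
Through Nov 2021: 3,907
Through Dec 2021: 4,572
Through Jan 2022: 5,422
Through Feb 2022: 7,981
Through Mar 2022: 9,248 ← exceeds threshold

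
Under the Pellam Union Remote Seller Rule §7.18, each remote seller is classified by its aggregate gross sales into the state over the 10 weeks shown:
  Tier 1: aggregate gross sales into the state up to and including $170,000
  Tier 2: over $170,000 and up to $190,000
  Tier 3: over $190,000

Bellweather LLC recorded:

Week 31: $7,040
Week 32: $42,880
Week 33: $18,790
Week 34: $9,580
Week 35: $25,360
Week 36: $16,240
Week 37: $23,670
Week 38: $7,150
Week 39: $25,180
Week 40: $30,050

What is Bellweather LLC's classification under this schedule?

Tier 3

Aggregate gross sales into the state: $7,040 + $42,880 + $18,790 + $9,580 + $25,360 + $16,240 + $23,670 + $7,150 + $25,180 + $30,050 = $205,940.
$205,940 > $190,000, so Tier 3 applies.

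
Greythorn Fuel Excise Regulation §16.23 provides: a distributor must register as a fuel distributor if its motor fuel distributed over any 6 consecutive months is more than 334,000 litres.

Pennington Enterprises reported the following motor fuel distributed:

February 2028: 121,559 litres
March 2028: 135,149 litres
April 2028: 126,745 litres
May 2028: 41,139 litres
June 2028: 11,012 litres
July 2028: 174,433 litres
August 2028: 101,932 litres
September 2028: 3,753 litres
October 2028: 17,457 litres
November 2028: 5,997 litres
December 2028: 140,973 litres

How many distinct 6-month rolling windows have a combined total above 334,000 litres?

5

February 2028–July 2028: 121,559 litres + 135,149 litres + 126,745 litres + 41,139 litres + 11,012 litres + 174,433 litres = 610,037 litres (over)
March 2028–August 2028: 135,149 litres + 126,745 litres + 41,139 litres + 11,012 litres + 174,433 litres + 101,932 litres = 590,410 litres (over)
April 2028–September 2028: 126,745 litres + 41,139 litres + 11,012 litres + 174,433 litres + 101,932 litres + 3,753 litres = 459,014 litres (over)
May 2028–October 2028: 41,139 litres + 11,012 litres + 174,433 litres + 101,932 litres + 3,753 litres + 17,457 litres = 349,726 litres (over)
June 2028–November 2028: 11,012 litres + 174,433 litres + 101,932 litres + 3,753 litres + 17,457 litres + 5,997 litres = 314,584 litres (under)
July 2028–December 2028: 174,433 litres + 101,932 litres + 3,753 litres + 17,457 litres + 5,997 litres + 140,973 litres = 444,545 litres (over)
5 windows exceed the threshold.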